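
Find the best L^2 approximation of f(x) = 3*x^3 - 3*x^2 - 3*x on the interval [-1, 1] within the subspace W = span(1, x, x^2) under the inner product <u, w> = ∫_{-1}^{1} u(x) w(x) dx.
g(x) = -3*x^2 - 6*x/5

The best approximation g ∈ W is the orthogonal projection of f onto W. Writing g = a_0 + a_1 x + a_2 x^2, the coefficients solve the normal equations G · a = b where
  G_{ij} = <φ_i, φ_j> and b_i = <f, φ_i>, with φ_0 = 1, φ_1 = x, φ_2 = x^2.
G =
  [2, 0, 2/3]
  [0, 2/3, 0]
  [2/3, 0, 2/5],
b = (-2, -4/5, -6/5).
Solving gives a_0 = 0, a_1 = -6/5, a_2 = -3, so
  g(x) = -3*x^2 - 6*x/5.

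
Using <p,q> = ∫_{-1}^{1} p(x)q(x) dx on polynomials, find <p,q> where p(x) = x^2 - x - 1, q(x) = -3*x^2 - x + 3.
<p,q> = -38/15

Expand the product: p(x)·q(x) = -3*x^4 + 2*x^3 + 7*x^2 - 2*x - 3.
∫_{-1}^{1} of each monomial x^k gives [2/(k+1) if k even, 0 if k odd]. Integrating term-by-term (or equivalently evaluating the antiderivative F(x) = -3*x^5/5 + x^4/2 + 7*x^3/3 - x^2 - 3*x at the endpoints):
  F(1) − F(−1) = -53/30 − (23/30) = -38/15.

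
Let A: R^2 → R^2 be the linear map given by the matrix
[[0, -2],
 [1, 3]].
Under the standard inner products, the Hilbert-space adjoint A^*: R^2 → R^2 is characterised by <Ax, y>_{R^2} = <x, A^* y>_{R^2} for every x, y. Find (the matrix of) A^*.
A^* = A^T =
[[0, 1],
 [-2, 3]]

For real matrices with standard dot products, the defining identity <Ax, y> = <x, A^* y> gives (Ax)^T y = x^T (A^*) y, i.e. x^T A^T y = x^T (A^*) y. Since this holds for all x, y, we must have A^* = A^T. Therefore
A^* =
[[0, 1],
 [-2, 3]].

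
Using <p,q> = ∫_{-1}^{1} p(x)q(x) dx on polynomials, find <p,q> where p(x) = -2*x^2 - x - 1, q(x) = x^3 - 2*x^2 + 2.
<p,q> = -62/15

Expand the product: p(x)·q(x) = -2*x^5 + 3*x^4 + x^3 - 2*x^2 - 2*x - 2.
∫_{-1}^{1} of each monomial x^k gives [2/(k+1) if k even, 0 if k odd]. Integrating term-by-term (or equivalently evaluating the antiderivative F(x) = -x^6/3 + 3*x^5/5 + x^4/4 - 2*x^3/3 - x^2 - 2*x at the endpoints):
  F(1) − F(−1) = -63/20 − (59/60) = -62/15.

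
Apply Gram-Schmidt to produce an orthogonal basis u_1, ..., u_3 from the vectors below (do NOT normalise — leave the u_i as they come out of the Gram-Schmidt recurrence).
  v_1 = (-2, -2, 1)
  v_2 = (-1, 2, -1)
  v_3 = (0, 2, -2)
Orthogonal basis:
  u_1 = (-2, -2, 1)
  u_2 = (-5/3, 4/3, -2/3)
  u_3 = (0, -2/5, -4/5)

Apply the Gram-Schmidt recurrence
  u_1 = v_1
  u_i = v_i − Σ_{j<i} ((v_i · u_j) / (u_j · u_j)) · u_j.

Step by step this gives:
  u_1 = (-2, -2, 1)
  u_2 = (-5/3, 4/3, -2/3)
  u_3 = (0, -2/5, -4/5)

Orthogonality check:
  u_2 · u_1 = 0 (should be 0)
  u_3 · u_1 = 0 (should be 0)
  u_3 · u_2 = 0 (should be 0)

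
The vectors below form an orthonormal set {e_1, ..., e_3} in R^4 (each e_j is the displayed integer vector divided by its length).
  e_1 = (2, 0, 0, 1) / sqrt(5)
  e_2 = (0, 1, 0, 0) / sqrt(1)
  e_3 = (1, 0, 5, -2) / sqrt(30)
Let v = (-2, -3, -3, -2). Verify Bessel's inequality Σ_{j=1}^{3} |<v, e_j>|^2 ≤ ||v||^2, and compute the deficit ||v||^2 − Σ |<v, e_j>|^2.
Σ |<v, e_j>|^2 = 131/6; ||v||^2 = 26; deficit = 25/6

Write each e_j = u_j / sqrt(<u_j, u_j>) where u_j is the displayed integer vector. Then <v, e_j> = <v, u_j> / sqrt(<u_j, u_j>), so |<v, e_j>|^2 = <v, u_j>^2 / <u_j, u_j>.
Coefficients: <v, e_1> = -6/sqrt(5), <v, e_2> = -3/sqrt(1), <v, e_3> = -13/sqrt(30).
Square and sum: Σ |<v, e_j>|^2 = 131/6.
Compute ||v||^2 = v·v = 26.
Deficit = 26 − 131/6 = 25/6 ≥ 0, confirming Bessel's inequality. (The deficit equals ||v − Σ <v,e_j> e_j||^2, the squared distance from v to span{e_j}.)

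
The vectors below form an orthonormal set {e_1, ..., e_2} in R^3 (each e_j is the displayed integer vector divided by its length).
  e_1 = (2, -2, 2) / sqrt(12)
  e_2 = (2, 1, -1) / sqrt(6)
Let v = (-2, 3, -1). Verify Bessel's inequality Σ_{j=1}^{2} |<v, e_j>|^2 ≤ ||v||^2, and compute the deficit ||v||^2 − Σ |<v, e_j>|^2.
Σ |<v, e_j>|^2 = 12; ||v||^2 = 14; deficit = 2

Write each e_j = u_j / sqrt(<u_j, u_j>) where u_j is the displayed integer vector. Then <v, e_j> = <v, u_j> / sqrt(<u_j, u_j>), so |<v, e_j>|^2 = <v, u_j>^2 / <u_j, u_j>.
Coefficients: <v, e_1> = -12/sqrt(12), <v, e_2> = 0/sqrt(6).
Square and sum: Σ |<v, e_j>|^2 = 12.
Compute ||v||^2 = v·v = 14.
Deficit = 14 − 12 = 2 ≥ 0, confirming Bessel's inequality. (The deficit equals ||v − Σ <v,e_j> e_j||^2, the squared distance from v to span{e_j}.)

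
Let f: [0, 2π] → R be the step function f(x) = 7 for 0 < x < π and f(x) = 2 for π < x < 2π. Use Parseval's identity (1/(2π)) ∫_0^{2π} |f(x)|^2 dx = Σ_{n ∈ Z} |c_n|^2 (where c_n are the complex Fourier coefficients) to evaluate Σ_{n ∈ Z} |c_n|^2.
Σ |c_n|^2 = 53/2

Parseval equates the L^2 energy of f (normalised by 1/(2π)) with the ℓ^2 sum of its Fourier coefficients: (1/(2π)) ∫_0^{2π} |f|^2 = Σ |c_n|^2.
Compute the left side: (1/(2π)) [∫_0^π 7^2 dx + ∫_π^{2π} 2^2 dx] = (1/(2π)) · (49π + 4π) = (49 + 4)/2 = 53/2.
So Σ_{n ∈ Z} |c_n|^2 = 53/2.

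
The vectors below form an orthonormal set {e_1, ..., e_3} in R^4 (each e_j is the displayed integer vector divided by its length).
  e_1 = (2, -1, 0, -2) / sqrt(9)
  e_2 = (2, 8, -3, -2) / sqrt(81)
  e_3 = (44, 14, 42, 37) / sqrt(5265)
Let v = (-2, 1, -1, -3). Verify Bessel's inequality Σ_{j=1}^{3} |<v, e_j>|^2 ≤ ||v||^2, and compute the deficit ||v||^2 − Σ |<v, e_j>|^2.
Σ |<v, e_j>|^2 = 779/65; ||v||^2 = 15; deficit = 196/65

Write each e_j = u_j / sqrt(<u_j, u_j>) where u_j is the displayed integer vector. Then <v, e_j> = <v, u_j> / sqrt(<u_j, u_j>), so |<v, e_j>|^2 = <v, u_j>^2 / <u_j, u_j>.
Coefficients: <v, e_1> = 1/sqrt(9), <v, e_2> = 13/sqrt(81), <v, e_3> = -227/sqrt(5265).
Square and sum: Σ |<v, e_j>|^2 = 779/65.
Compute ||v||^2 = v·v = 15.
Deficit = 15 − 779/65 = 196/65 ≥ 0, confirming Bessel's inequality. (The deficit equals ||v − Σ <v,e_j> e_j||^2, the squared distance from v to span{e_j}.)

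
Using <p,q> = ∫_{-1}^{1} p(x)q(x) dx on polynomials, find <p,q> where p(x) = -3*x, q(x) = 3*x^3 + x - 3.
<p,q> = -28/5

Expand the product: p(x)·q(x) = -9*x^4 - 3*x^2 + 9*x.
∫_{-1}^{1} of each monomial x^k gives [2/(k+1) if k even, 0 if k odd]. Integrating term-by-term (or equivalently evaluating the antiderivative F(x) = -9*x^5/5 - x^3 + 9*x^2/2 at the endpoints):
  F(1) − F(−1) = 17/10 − (73/10) = -28/5.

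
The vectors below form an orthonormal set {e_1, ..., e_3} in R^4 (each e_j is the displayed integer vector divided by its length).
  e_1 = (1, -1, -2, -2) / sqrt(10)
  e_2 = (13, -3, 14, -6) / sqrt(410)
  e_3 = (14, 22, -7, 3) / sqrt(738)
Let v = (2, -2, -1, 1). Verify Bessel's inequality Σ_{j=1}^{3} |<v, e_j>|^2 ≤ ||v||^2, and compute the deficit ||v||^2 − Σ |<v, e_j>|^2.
Σ |<v, e_j>|^2 = 2; ||v||^2 = 10; deficit = 8

Write each e_j = u_j / sqrt(<u_j, u_j>) where u_j is the displayed integer vector. Then <v, e_j> = <v, u_j> / sqrt(<u_j, u_j>), so |<v, e_j>|^2 = <v, u_j>^2 / <u_j, u_j>.
Coefficients: <v, e_1> = 4/sqrt(10), <v, e_2> = 12/sqrt(410), <v, e_3> = -6/sqrt(738).
Square and sum: Σ |<v, e_j>|^2 = 2.
Compute ||v||^2 = v·v = 10.
Deficit = 10 − 2 = 8 ≥ 0, confirming Bessel's inequality. (The deficit equals ||v − Σ <v,e_j> e_j||^2, the squared distance from v to span{e_j}.)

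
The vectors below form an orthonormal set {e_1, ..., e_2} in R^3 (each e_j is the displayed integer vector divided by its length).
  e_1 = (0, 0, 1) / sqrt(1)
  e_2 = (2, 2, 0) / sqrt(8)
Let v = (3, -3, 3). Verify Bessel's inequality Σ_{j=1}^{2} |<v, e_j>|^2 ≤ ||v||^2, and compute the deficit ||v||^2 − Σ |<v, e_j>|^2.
Σ |<v, e_j>|^2 = 9; ||v||^2 = 27; deficit = 18

Write each e_j = u_j / sqrt(<u_j, u_j>) where u_j is the displayed integer vector. Then <v, e_j> = <v, u_j> / sqrt(<u_j, u_j>), so |<v, e_j>|^2 = <v, u_j>^2 / <u_j, u_j>.
Coefficients: <v, e_1> = 3/sqrt(1), <v, e_2> = 0/sqrt(8).
Square and sum: Σ |<v, e_j>|^2 = 9.
Compute ||v||^2 = v·v = 27.
Deficit = 27 − 9 = 18 ≥ 0, confirming Bessel's inequality. (The deficit equals ||v − Σ <v,e_j> e_j||^2, the squared distance from v to span{e_j}.)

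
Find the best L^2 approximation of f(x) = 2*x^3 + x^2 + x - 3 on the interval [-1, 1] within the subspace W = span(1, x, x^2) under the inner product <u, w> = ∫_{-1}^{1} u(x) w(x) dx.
g(x) = x^2 + 11*x/5 - 3

The best approximation g ∈ W is the orthogonal projection of f onto W. Writing g = a_0 + a_1 x + a_2 x^2, the coefficients solve the normal equations G · a = b where
  G_{ij} = <φ_i, φ_j> and b_i = <f, φ_i>, with φ_0 = 1, φ_1 = x, φ_2 = x^2.
G =
  [2, 0, 2/3]
  [0, 2/3, 0]
  [2/3, 0, 2/5],
b = (-16/3, 22/15, -8/5).
Solving gives a_0 = -3, a_1 = 11/5, a_2 = 1, so
  g(x) = x^2 + 11*x/5 - 3.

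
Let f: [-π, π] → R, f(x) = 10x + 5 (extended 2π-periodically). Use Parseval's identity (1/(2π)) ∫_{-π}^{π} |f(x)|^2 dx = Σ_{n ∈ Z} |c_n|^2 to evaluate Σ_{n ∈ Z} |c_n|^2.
Σ |c_n|^2 = 100π^2/3 + 25

Expand and integrate term by term over [-π, π]:
  ∫ (10x)^2 dx = 100·(2π^3/3); ∫ 2·10·(5)·x dx = 0 (odd integrand); ∫ 5^2 dx = 25·2π.
So (1/(2π)) ∫_{-π}^{π} (10x + 5)^2 dx = 100π^2/3 + 25 = 100π^2/3 + 25.
Parseval ⇒ Σ |c_n|^2 = 100π^2/3 + 25.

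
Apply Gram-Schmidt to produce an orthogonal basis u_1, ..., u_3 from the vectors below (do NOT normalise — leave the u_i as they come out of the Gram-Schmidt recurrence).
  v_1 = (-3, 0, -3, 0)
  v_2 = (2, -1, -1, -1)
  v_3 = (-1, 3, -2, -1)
Orthogonal basis:
  u_1 = (-3, 0, -3, 0)
  u_2 = (3/2, -1, -3/2, -1)
  u_3 = (8/13, 38/13, -8/13, -14/13)

Apply the Gram-Schmidt recurrence
  u_1 = v_1
  u_i = v_i − Σ_{j<i} ((v_i · u_j) / (u_j · u_j)) · u_j.

Step by step this gives:
  u_1 = (-3, 0, -3, 0)
  u_2 = (3/2, -1, -3/2, -1)
  u_3 = (8/13, 38/13, -8/13, -14/13)

Orthogonality check:
  u_2 · u_1 = 0 (should be 0)
  u_3 · u_1 = 0 (should be 0)
  u_3 · u_2 = 0 (should be 0)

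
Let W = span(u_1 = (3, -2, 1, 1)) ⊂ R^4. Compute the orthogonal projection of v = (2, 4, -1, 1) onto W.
proj_W(v) = (-2/5, 4/15, -2/15, -2/15)

Set up U = [u_1 | ... | u_1] ∈ R^(4×1). The projector onto W = col(U) is P = U (U^T U)^(-1) U^T.
Compute U^T U =
  [15],
and U^T v = (-2).
Solve U^T U · c = U^T v for the coefficients: c = (-2/15). The projection is proj_W(v) = U c.
Check: (v - proj_W(v)) · u_1 = 0  (should be 0).
Result: proj_W(v) = (-2/5, 4/15, -2/15, -2/15).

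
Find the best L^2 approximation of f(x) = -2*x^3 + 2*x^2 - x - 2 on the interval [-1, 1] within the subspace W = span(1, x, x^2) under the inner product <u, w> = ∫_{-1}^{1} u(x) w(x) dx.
g(x) = 2*x^2 - 11*x/5 - 2

The best approximation g ∈ W is the orthogonal projection of f onto W. Writing g = a_0 + a_1 x + a_2 x^2, the coefficients solve the normal equations G · a = b where
  G_{ij} = <φ_i, φ_j> and b_i = <f, φ_i>, with φ_0 = 1, φ_1 = x, φ_2 = x^2.
G =
  [2, 0, 2/3]
  [0, 2/3, 0]
  [2/3, 0, 2/5],
b = (-8/3, -22/15, -8/15).
Solving gives a_0 = -2, a_1 = -11/5, a_2 = 2, so
  g(x) = 2*x^2 - 11*x/5 - 2.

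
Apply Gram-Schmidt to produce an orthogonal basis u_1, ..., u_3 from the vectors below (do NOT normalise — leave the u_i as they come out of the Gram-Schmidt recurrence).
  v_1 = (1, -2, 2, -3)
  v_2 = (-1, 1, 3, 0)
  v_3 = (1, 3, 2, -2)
Orthogonal basis:
  u_1 = (1, -2, 2, -3)
  u_2 = (-7/6, 4/3, 8/3, 1/2)
  u_3 = (41/27, 500/189, -71/189, -95/63)

Apply the Gram-Schmidt recurrence
  u_1 = v_1
  u_i = v_i − Σ_{j<i} ((v_i · u_j) / (u_j · u_j)) · u_j.

Step by step this gives:
  u_1 = (1, -2, 2, -3)
  u_2 = (-7/6, 4/3, 8/3, 1/2)
  u_3 = (41/27, 500/189, -71/189, -95/63)

Orthogonality check:
  u_2 · u_1 = 0 (should be 0)
  u_3 · u_1 = 0 (should be 0)
  u_3 · u_2 = 0 (should be 0)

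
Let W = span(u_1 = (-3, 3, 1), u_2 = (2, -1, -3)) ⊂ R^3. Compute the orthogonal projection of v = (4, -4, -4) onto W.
proj_W(v) = (276/61, -216/61, -232/61)

Set up U = [u_1 | ... | u_2] ∈ R^(3×2). The projector onto W = col(U) is P = U (U^T U)^(-1) U^T.
Compute U^T U =
  [19, -12]
  [-12, 14],
and U^T v = (-28, 24).
Solve U^T U · c = U^T v for the coefficients: c = (-52/61, 60/61). The projection is proj_W(v) = U c.
Check: (v - proj_W(v)) · u_1 = 0  (should be 0).
Check: (v - proj_W(v)) · u_2 = 0  (should be 0).
Result: proj_W(v) = (276/61, -216/61, -232/61).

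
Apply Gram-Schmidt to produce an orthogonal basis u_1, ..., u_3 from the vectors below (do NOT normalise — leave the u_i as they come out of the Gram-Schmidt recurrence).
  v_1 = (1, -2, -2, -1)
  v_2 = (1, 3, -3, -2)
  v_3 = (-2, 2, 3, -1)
Orthogonal basis:
  u_1 = (1, -2, -2, -1)
  u_2 = (7/10, 18/5, -12/5, -17/10)
  u_3 = (-201/221, -55/221, 184/221, -27/13)

Apply the Gram-Schmidt recurrence
  u_1 = v_1
  u_i = v_i − Σ_{j<i} ((v_i · u_j) / (u_j · u_j)) · u_j.

Step by step this gives:
  u_1 = (1, -2, -2, -1)
  u_2 = (7/10, 18/5, -12/5, -17/10)
  u_3 = (-201/221, -55/221, 184/221, -27/13)

Orthogonality check:
  u_2 · u_1 = 0 (should be 0)
  u_3 · u_1 = 0 (should be 0)
  u_3 · u_2 = 0 (should be 0)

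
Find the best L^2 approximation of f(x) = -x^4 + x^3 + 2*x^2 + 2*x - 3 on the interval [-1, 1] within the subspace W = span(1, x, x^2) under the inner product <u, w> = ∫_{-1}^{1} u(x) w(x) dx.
g(x) = 8*x^2/7 + 13*x/5 - 102/35

The best approximation g ∈ W is the orthogonal projection of f onto W. Writing g = a_0 + a_1 x + a_2 x^2, the coefficients solve the normal equations G · a = b where
  G_{ij} = <φ_i, φ_j> and b_i = <f, φ_i>, with φ_0 = 1, φ_1 = x, φ_2 = x^2.
G =
  [2, 0, 2/3]
  [0, 2/3, 0]
  [2/3, 0, 2/5],
b = (-76/15, 26/15, -52/35).
Solving gives a_0 = -102/35, a_1 = 13/5, a_2 = 8/7, so
  g(x) = 8*x^2/7 + 13*x/5 - 102/35.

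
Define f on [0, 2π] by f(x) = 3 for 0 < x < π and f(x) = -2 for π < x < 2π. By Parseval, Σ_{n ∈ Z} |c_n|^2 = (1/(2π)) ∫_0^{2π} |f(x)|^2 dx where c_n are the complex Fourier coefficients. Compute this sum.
Σ |c_n|^2 = 13/2

Parseval equates the L^2 energy of f (normalised by 1/(2π)) with the ℓ^2 sum of its Fourier coefficients: (1/(2π)) ∫_0^{2π} |f|^2 = Σ |c_n|^2.
Compute the left side: (1/(2π)) [∫_0^π 3^2 dx + ∫_π^{2π} (-2)^2 dx] = (1/(2π)) · (9π + 4π) = (9 + 4)/2 = 13/2.
So Σ_{n ∈ Z} |c_n|^2 = 13/2.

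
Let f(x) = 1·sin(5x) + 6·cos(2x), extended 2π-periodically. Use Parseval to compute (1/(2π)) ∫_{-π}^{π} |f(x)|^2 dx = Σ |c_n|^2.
Σ |c_n|^2 = 37/2

Expand |f|^2 and use orthogonality of {sin(nx), cos(mx)} on [-π, π]:
  ∫_{-π}^{π} sin(nx)^2 dx = π, ∫ cos(mx)^2 dx = π, and cross terms integrate to 0.
So ∫_{-π}^{π} f(x)^2 dx = 1^2 · π + 6^2 · π = (1 + 36)π.
Divide by 2π: (1 + 36)/2 = 37/2.
By Parseval, this equals Σ |c_n|^2.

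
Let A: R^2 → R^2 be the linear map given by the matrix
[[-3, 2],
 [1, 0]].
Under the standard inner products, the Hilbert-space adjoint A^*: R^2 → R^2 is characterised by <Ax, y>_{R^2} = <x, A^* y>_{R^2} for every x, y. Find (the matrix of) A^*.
A^* = A^T =
[[-3, 1],
 [2, 0]]

For real matrices with standard dot products, the defining identity <Ax, y> = <x, A^* y> gives (Ax)^T y = x^T (A^*) y, i.e. x^T A^T y = x^T (A^*) y. Since this holds for all x, y, we must have A^* = A^T. Therefore
A^* =
[[-3, 1],
 [2, 0]].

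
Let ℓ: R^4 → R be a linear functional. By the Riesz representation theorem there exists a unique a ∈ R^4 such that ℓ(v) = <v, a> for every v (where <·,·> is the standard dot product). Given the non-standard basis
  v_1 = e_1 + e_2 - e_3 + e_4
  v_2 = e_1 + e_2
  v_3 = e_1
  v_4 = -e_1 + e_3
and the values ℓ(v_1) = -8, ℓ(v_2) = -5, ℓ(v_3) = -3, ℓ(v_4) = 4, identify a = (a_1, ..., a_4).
a = (-3, -2, 1, -2)

Write a = (a_1, ..., a_4) in the standard basis. For each basis vector v_i, ℓ(v_i) = <v_i, a> is a linear equation in the a_j's. Collect the n equations into a matrix system V a = ℓ, where row i of V is v_i (expressed in the standard basis). Since V is invertible (lower-triangular with 1s on the diagonal, up to permutation), solve by back-substitution:
  V =
[[1, 1, -1, 1],
 [1, 1, 0, 0],
 [1, 0, 0, 0],
 [-1, 0, 1, 0]]
  V a = (-8, -5, -3, 4)
Solving gives a = (-3, -2, 1, -2).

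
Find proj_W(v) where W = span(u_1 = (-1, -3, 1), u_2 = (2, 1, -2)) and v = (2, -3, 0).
proj_W(v) = (1, -3, -1)

Set up U = [u_1 | ... | u_2] ∈ R^(3×2). The projector onto W = col(U) is P = U (U^T U)^(-1) U^T.
Compute U^T U =
  [11, -7]
  [-7, 9],
and U^T v = (7, 1).
Solve U^T U · c = U^T v for the coefficients: c = (7/5, 6/5). The projection is proj_W(v) = U c.
Check: (v - proj_W(v)) · u_1 = 0  (should be 0).
Check: (v - proj_W(v)) · u_2 = 0  (should be 0).
Result: proj_W(v) = (1, -3, -1).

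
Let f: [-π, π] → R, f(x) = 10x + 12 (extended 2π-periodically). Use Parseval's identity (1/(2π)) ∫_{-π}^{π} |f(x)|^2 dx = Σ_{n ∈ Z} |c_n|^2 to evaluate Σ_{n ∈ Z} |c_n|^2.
Σ |c_n|^2 = 100π^2/3 + 144

Expand and integrate term by term over [-π, π]:
  ∫ (10x)^2 dx = 100·(2π^3/3); ∫ 2·10·(12)·x dx = 0 (odd integrand); ∫ 12^2 dx = 144·2π.
So (1/(2π)) ∫_{-π}^{π} (10x + 12)^2 dx = 100π^2/3 + 144 = 100π^2/3 + 144.
Parseval ⇒ Σ |c_n|^2 = 100π^2/3 + 144.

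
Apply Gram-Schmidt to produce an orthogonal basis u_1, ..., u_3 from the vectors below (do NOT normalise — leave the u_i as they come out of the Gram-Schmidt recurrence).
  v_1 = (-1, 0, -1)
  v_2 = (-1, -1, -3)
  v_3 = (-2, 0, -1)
Orthogonal basis:
  u_1 = (-1, 0, -1)
  u_2 = (1, -1, -1)
  u_3 = (-1/6, -1/3, 1/6)

Apply the Gram-Schmidt recurrence
  u_1 = v_1
  u_i = v_i − Σ_{j<i} ((v_i · u_j) / (u_j · u_j)) · u_j.

Step by step this gives:
  u_1 = (-1, 0, -1)
  u_2 = (1, -1, -1)
  u_3 = (-1/6, -1/3, 1/6)

Orthogonality check:
  u_2 · u_1 = 0 (should be 0)
  u_3 · u_1 = 0 (should be 0)
  u_3 · u_2 = 0 (should be 0)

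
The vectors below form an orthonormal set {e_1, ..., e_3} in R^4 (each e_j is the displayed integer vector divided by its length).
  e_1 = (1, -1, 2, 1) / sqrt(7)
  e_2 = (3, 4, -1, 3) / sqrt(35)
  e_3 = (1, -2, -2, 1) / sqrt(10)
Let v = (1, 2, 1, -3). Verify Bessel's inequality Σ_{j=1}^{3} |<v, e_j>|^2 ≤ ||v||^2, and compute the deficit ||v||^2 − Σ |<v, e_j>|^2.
Σ |<v, e_j>|^2 = 7; ||v||^2 = 15; deficit = 8

Write each e_j = u_j / sqrt(<u_j, u_j>) where u_j is the displayed integer vector. Then <v, e_j> = <v, u_j> / sqrt(<u_j, u_j>), so |<v, e_j>|^2 = <v, u_j>^2 / <u_j, u_j>.
Coefficients: <v, e_1> = -2/sqrt(7), <v, e_2> = 1/sqrt(35), <v, e_3> = -8/sqrt(10).
Square and sum: Σ |<v, e_j>|^2 = 7.
Compute ||v||^2 = v·v = 15.
Deficit = 15 − 7 = 8 ≥ 0, confirming Bessel's inequality. (The deficit equals ||v − Σ <v,e_j> e_j||^2, the squared distance from v to span{e_j}.)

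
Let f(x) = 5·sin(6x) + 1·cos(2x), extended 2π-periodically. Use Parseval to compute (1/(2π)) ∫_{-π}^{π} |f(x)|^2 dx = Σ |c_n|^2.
Σ |c_n|^2 = 13

Expand |f|^2 and use orthogonality of {sin(nx), cos(mx)} on [-π, π]:
  ∫_{-π}^{π} sin(nx)^2 dx = π, ∫ cos(mx)^2 dx = π, and cross terms integrate to 0.
So ∫_{-π}^{π} f(x)^2 dx = 5^2 · π + 1^2 · π = (25 + 1)π.
Divide by 2π: (25 + 1)/2 = 13.
By Parseval, this equals Σ |c_n|^2.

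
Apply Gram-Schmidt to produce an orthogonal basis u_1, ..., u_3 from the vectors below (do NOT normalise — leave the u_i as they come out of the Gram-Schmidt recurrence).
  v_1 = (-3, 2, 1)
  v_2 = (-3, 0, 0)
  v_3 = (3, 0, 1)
Orthogonal basis:
  u_1 = (-3, 2, 1)
  u_2 = (-15/14, -9/7, -9/14)
  u_3 = (0, -2/5, 4/5)

Apply the Gram-Schmidt recurrence
  u_1 = v_1
  u_i = v_i − Σ_{j<i} ((v_i · u_j) / (u_j · u_j)) · u_j.

Step by step this gives:
  u_1 = (-3, 2, 1)
  u_2 = (-15/14, -9/7, -9/14)
  u_3 = (0, -2/5, 4/5)

Orthogonality check:
  u_2 · u_1 = 0 (should be 0)
  u_3 · u_1 = 0 (should be 0)
  u_3 · u_2 = 0 (should be 0)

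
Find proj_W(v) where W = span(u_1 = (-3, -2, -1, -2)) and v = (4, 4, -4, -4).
proj_W(v) = (4/3, 8/9, 4/9, 8/9)

Set up U = [u_1 | ... | u_1] ∈ R^(4×1). The projector onto W = col(U) is P = U (U^T U)^(-1) U^T.
Compute U^T U =
  [18],
and U^T v = (-8).
Solve U^T U · c = U^T v for the coefficients: c = (-4/9). The projection is proj_W(v) = U c.
Check: (v - proj_W(v)) · u_1 = 0  (should be 0).
Result: proj_W(v) = (4/3, 8/9, 4/9, 8/9).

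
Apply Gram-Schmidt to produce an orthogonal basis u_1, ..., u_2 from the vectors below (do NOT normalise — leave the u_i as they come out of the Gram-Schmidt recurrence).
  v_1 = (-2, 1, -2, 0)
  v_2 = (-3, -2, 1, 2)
Orthogonal basis:
  u_1 = (-2, 1, -2, 0)
  u_2 = (-23/9, -20/9, 13/9, 2)

Apply the Gram-Schmidt recurrence
  u_1 = v_1
  u_i = v_i − Σ_{j<i} ((v_i · u_j) / (u_j · u_j)) · u_j.

Step by step this gives:
  u_1 = (-2, 1, -2, 0)
  u_2 = (-23/9, -20/9, 13/9, 2)

Orthogonality check:
  u_2 · u_1 = 0 (should be 0)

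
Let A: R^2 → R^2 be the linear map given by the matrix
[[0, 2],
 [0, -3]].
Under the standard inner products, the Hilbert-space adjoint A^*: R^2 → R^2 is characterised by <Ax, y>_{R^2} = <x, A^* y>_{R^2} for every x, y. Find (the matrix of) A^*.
A^* = A^T =
[[0, 0],
 [2, -3]]

For real matrices with standard dot products, the defining identity <Ax, y> = <x, A^* y> gives (Ax)^T y = x^T (A^*) y, i.e. x^T A^T y = x^T (A^*) y. Since this holds for all x, y, we must have A^* = A^T. Therefore
A^* =
[[0, 0],
 [2, -3]].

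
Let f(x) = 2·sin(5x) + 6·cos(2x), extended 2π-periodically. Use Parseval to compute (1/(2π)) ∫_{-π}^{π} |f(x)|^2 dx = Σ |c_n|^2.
Σ |c_n|^2 = 20

Expand |f|^2 and use orthogonality of {sin(nx), cos(mx)} on [-π, π]:
  ∫_{-π}^{π} sin(nx)^2 dx = π, ∫ cos(mx)^2 dx = π, and cross terms integrate to 0.
So ∫_{-π}^{π} f(x)^2 dx = 2^2 · π + 6^2 · π = (4 + 36)π.
Divide by 2π: (4 + 36)/2 = 20.
By Parseval, this equals Σ |c_n|^2.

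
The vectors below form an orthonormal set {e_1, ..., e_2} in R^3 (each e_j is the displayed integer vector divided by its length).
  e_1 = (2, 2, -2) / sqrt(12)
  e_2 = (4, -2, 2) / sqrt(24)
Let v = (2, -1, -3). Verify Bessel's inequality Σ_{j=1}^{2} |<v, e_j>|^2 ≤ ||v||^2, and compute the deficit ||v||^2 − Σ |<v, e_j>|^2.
Σ |<v, e_j>|^2 = 6; ||v||^2 = 14; deficit = 8

Write each e_j = u_j / sqrt(<u_j, u_j>) where u_j is the displayed integer vector. Then <v, e_j> = <v, u_j> / sqrt(<u_j, u_j>), so |<v, e_j>|^2 = <v, u_j>^2 / <u_j, u_j>.
Coefficients: <v, e_1> = 8/sqrt(12), <v, e_2> = 4/sqrt(24).
Square and sum: Σ |<v, e_j>|^2 = 6.
Compute ||v||^2 = v·v = 14.
Deficit = 14 − 6 = 8 ≥ 0, confirming Bessel's inequality. (The deficit equals ||v − Σ <v,e_j> e_j||^2, the squared distance from v to span{e_j}.)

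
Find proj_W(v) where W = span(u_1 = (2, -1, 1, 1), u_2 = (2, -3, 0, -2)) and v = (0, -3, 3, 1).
proj_W(v) = (98/47, -63/47, 42/47, 28/47)

Set up U = [u_1 | ... | u_2] ∈ R^(4×2). The projector onto W = col(U) is P = U (U^T U)^(-1) U^T.
Compute U^T U =
  [7, 5]
  [5, 17],
and U^T v = (7, 7).
Solve U^T U · c = U^T v for the coefficients: c = (42/47, 7/47). The projection is proj_W(v) = U c.
Check: (v - proj_W(v)) · u_1 = 0  (should be 0).
Check: (v - proj_W(v)) · u_2 = 0  (should be 0).
Result: proj_W(v) = (98/47, -63/47, 42/47, 28/47).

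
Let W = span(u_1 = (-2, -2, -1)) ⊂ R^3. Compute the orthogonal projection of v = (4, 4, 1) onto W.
proj_W(v) = (34/9, 34/9, 17/9)

Set up U = [u_1 | ... | u_1] ∈ R^(3×1). The projector onto W = col(U) is P = U (U^T U)^(-1) U^T.
Compute U^T U =
  [9],
and U^T v = (-17).
Solve U^T U · c = U^T v for the coefficients: c = (-17/9). The projection is proj_W(v) = U c.
Check: (v - proj_W(v)) · u_1 = 0  (should be 0).
Result: proj_W(v) = (34/9, 34/9, 17/9).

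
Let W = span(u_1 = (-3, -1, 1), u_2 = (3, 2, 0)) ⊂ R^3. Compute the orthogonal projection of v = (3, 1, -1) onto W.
proj_W(v) = (3, 1, -1)

Set up U = [u_1 | ... | u_2] ∈ R^(3×2). The projector onto W = col(U) is P = U (U^T U)^(-1) U^T.
Compute U^T U =
  [11, -11]
  [-11, 13],
and U^T v = (-11, 11).
Solve U^T U · c = U^T v for the coefficients: c = (-1, 0). The projection is proj_W(v) = U c.
Check: (v - proj_W(v)) · u_1 = 0  (should be 0).
Check: (v - proj_W(v)) · u_2 = 0  (should be 0).
Result: proj_W(v) = (3, 1, -1).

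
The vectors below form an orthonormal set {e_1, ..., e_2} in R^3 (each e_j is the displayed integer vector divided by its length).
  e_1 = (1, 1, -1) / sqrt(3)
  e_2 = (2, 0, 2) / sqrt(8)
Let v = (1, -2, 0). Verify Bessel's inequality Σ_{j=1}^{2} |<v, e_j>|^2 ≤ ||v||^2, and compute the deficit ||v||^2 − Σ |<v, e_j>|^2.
Σ |<v, e_j>|^2 = 5/6; ||v||^2 = 5; deficit = 25/6

Write each e_j = u_j / sqrt(<u_j, u_j>) where u_j is the displayed integer vector. Then <v, e_j> = <v, u_j> / sqrt(<u_j, u_j>), so |<v, e_j>|^2 = <v, u_j>^2 / <u_j, u_j>.
Coefficients: <v, e_1> = -1/sqrt(3), <v, e_2> = 2/sqrt(8).
Square and sum: Σ |<v, e_j>|^2 = 5/6.
Compute ||v||^2 = v·v = 5.
Deficit = 5 − 5/6 = 25/6 ≥ 0, confirming Bessel's inequality. (The deficit equals ||v − Σ <v,e_j> e_j||^2, the squared distance from v to span{e_j}.)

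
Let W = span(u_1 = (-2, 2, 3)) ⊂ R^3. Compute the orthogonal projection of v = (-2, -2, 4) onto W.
proj_W(v) = (-24/17, 24/17, 36/17)

Set up U = [u_1 | ... | u_1] ∈ R^(3×1). The projector onto W = col(U) is P = U (U^T U)^(-1) U^T.
Compute U^T U =
  [17],
and U^T v = (12).
Solve U^T U · c = U^T v for the coefficients: c = (12/17). The projection is proj_W(v) = U c.
Check: (v - proj_W(v)) · u_1 = 0  (should be 0).
Result: proj_W(v) = (-24/17, 24/17, 36/17).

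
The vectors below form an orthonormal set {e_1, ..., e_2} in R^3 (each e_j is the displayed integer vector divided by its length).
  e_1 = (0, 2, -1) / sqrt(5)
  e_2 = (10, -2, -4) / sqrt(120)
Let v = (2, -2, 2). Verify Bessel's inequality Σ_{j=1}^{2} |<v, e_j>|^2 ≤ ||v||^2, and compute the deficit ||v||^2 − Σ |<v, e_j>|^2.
Σ |<v, e_j>|^2 = 28/3; ||v||^2 = 12; deficit = 8/3

Write each e_j = u_j / sqrt(<u_j, u_j>) where u_j is the displayed integer vector. Then <v, e_j> = <v, u_j> / sqrt(<u_j, u_j>), so |<v, e_j>|^2 = <v, u_j>^2 / <u_j, u_j>.
Coefficients: <v, e_1> = -6/sqrt(5), <v, e_2> = 16/sqrt(120).
Square and sum: Σ |<v, e_j>|^2 = 28/3.
Compute ||v||^2 = v·v = 12.
Deficit = 12 − 28/3 = 8/3 ≥ 0, confirming Bessel's inequality. (The deficit equals ||v − Σ <v,e_j> e_j||^2, the squared distance from v to span{e_j}.)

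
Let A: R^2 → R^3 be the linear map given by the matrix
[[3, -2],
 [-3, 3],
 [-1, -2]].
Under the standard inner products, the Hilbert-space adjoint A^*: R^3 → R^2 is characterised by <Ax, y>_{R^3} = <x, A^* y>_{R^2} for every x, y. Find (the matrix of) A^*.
A^* = A^T =
[[3, -3, -1],
 [-2, 3, -2]]

For real matrices with standard dot products, the defining identity <Ax, y> = <x, A^* y> gives (Ax)^T y = x^T (A^*) y, i.e. x^T A^T y = x^T (A^*) y. Since this holds for all x, y, we must have A^* = A^T. Therefore
A^* =
[[3, -3, -1],
 [-2, 3, -2]].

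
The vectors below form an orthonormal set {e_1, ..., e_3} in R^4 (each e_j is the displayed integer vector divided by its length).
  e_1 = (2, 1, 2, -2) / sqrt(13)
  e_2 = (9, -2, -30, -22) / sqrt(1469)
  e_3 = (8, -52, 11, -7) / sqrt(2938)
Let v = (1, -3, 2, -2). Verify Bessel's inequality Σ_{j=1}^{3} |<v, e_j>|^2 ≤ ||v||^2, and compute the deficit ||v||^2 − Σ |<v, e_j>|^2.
Σ |<v, e_j>|^2 = 226/13; ||v||^2 = 18; deficit = 8/13

Write each e_j = u_j / sqrt(<u_j, u_j>) where u_j is the displayed integer vector. Then <v, e_j> = <v, u_j> / sqrt(<u_j, u_j>), so |<v, e_j>|^2 = <v, u_j>^2 / <u_j, u_j>.
Coefficients: <v, e_1> = 7/sqrt(13), <v, e_2> = -1/sqrt(1469), <v, e_3> = 200/sqrt(2938).
Square and sum: Σ |<v, e_j>|^2 = 226/13.
Compute ||v||^2 = v·v = 18.
Deficit = 18 − 226/13 = 8/13 ≥ 0, confirming Bessel's inequality. (The deficit equals ||v − Σ <v,e_j> e_j||^2, the squared distance from v to span{e_j}.)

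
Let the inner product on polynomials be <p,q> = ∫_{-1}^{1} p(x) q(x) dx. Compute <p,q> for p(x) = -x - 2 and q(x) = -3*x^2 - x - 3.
<p,q> = 50/3

Expand the product: p(x)·q(x) = 3*x^3 + 7*x^2 + 5*x + 6.
∫_{-1}^{1} of each monomial x^k gives [2/(k+1) if k even, 0 if k odd]. Integrating term-by-term (or equivalently evaluating the antiderivative F(x) = 3*x^4/4 + 7*x^3/3 + 5*x^2/2 + 6*x at the endpoints):
  F(1) − F(−1) = 139/12 − (-61/12) = 50/3.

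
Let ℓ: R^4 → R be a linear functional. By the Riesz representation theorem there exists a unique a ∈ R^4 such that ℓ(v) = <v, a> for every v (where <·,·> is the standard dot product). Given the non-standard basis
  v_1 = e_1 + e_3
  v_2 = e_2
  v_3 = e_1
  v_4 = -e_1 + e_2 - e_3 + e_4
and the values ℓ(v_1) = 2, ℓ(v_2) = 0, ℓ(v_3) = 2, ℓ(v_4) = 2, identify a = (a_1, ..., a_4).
a = (2, 0, 0, 4)

Write a = (a_1, ..., a_4) in the standard basis. For each basis vector v_i, ℓ(v_i) = <v_i, a> is a linear equation in the a_j's. Collect the n equations into a matrix system V a = ℓ, where row i of V is v_i (expressed in the standard basis). Since V is invertible (lower-triangular with 1s on the diagonal, up to permutation), solve by back-substitution:
  V =
[[1, 0, 1, 0],
 [0, 1, 0, 0],
 [1, 0, 0, 0],
 [-1, 1, -1, 1]]
  V a = (2, 0, 2, 2)
Solving gives a = (2, 0, 0, 4).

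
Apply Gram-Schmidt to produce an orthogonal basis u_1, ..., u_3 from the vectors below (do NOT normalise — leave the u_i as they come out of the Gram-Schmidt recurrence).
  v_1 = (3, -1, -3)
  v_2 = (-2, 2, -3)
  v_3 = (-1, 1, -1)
Orthogonal basis:
  u_1 = (3, -1, -3)
  u_2 = (-41/19, 39/19, -54/19)
  u_3 = (9/161, 15/161, 4/161)

Apply the Gram-Schmidt recurrence
  u_1 = v_1
  u_i = v_i − Σ_{j<i} ((v_i · u_j) / (u_j · u_j)) · u_j.

Step by step this gives:
  u_1 = (3, -1, -3)
  u_2 = (-41/19, 39/19, -54/19)
  u_3 = (9/161, 15/161, 4/161)

Orthogonality check:
  u_2 · u_1 = 0 (should be 0)
  u_3 · u_1 = 0 (should be 0)
  u_3 · u_2 = 0 (should be 0)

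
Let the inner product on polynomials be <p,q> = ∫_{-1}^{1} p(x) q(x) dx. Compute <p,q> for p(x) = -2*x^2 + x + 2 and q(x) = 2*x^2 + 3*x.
<p,q> = 46/15

Expand the product: p(x)·q(x) = -4*x^4 - 4*x^3 + 7*x^2 + 6*x.
∫_{-1}^{1} of each monomial x^k gives [2/(k+1) if k even, 0 if k odd]. Integrating term-by-term (or equivalently evaluating the antiderivative F(x) = -4*x^5/5 - x^4 + 7*x^3/3 + 3*x^2 at the endpoints):
  F(1) − F(−1) = 53/15 − (7/15) = 46/15.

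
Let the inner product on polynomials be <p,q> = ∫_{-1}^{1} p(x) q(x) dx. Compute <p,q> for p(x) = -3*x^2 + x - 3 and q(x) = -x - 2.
<p,q> = 46/3

Expand the product: p(x)·q(x) = 3*x^3 + 5*x^2 + x + 6.
∫_{-1}^{1} of each monomial x^k gives [2/(k+1) if k even, 0 if k odd]. Integrating term-by-term (or equivalently evaluating the antiderivative F(x) = 3*x^4/4 + 5*x^3/3 + x^2/2 + 6*x at the endpoints):
  F(1) − F(−1) = 107/12 − (-77/12) = 46/3.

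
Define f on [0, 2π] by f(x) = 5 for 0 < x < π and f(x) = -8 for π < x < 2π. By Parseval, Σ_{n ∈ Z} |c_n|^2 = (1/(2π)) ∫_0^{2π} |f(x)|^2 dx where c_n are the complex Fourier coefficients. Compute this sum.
Σ |c_n|^2 = 89/2

Parseval equates the L^2 energy of f (normalised by 1/(2π)) with the ℓ^2 sum of its Fourier coefficients: (1/(2π)) ∫_0^{2π} |f|^2 = Σ |c_n|^2.
Compute the left side: (1/(2π)) [∫_0^π 5^2 dx + ∫_π^{2π} (-8)^2 dx] = (1/(2π)) · (25π + 64π) = (25 + 64)/2 = 89/2.
So Σ_{n ∈ Z} |c_n|^2 = 89/2.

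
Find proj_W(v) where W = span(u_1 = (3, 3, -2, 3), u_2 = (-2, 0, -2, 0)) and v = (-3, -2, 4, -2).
proj_W(v) = (-117/61, -177/61, 178/61, -177/61)

Set up U = [u_1 | ... | u_2] ∈ R^(4×2). The projector onto W = col(U) is P = U (U^T U)^(-1) U^T.
Compute U^T U =
  [31, -2]
  [-2, 8],
and U^T v = (-29, -2).
Solve U^T U · c = U^T v for the coefficients: c = (-59/61, -30/61). The projection is proj_W(v) = U c.
Check: (v - proj_W(v)) · u_1 = 0  (should be 0).
Check: (v - proj_W(v)) · u_2 = 0  (should be 0).
Result: proj_W(v) = (-117/61, -177/61, 178/61, -177/61).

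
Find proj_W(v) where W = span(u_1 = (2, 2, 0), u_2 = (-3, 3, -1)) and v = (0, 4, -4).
proj_W(v) = (-10/19, 86/19, -16/19)

Set up U = [u_1 | ... | u_2] ∈ R^(3×2). The projector onto W = col(U) is P = U (U^T U)^(-1) U^T.
Compute U^T U =
  [8, 0]
  [0, 19],
and U^T v = (8, 16).
Solve U^T U · c = U^T v for the coefficients: c = (1, 16/19). The projection is proj_W(v) = U c.
Check: (v - proj_W(v)) · u_1 = 0  (should be 0).
Check: (v - proj_W(v)) · u_2 = 0  (should be 0).
Result: proj_W(v) = (-10/19, 86/19, -16/19).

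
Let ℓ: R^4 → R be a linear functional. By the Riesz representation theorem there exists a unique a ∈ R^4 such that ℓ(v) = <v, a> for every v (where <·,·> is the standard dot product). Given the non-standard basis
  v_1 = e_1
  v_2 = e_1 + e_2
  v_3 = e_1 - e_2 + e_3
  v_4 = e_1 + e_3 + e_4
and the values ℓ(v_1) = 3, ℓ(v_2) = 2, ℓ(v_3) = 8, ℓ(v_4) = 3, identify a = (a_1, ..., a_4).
a = (3, -1, 4, -4)

Write a = (a_1, ..., a_4) in the standard basis. For each basis vector v_i, ℓ(v_i) = <v_i, a> is a linear equation in the a_j's. Collect the n equations into a matrix system V a = ℓ, where row i of V is v_i (expressed in the standard basis). Since V is invertible (lower-triangular with 1s on the diagonal, up to permutation), solve by back-substitution:
  V =
[[1, 0, 0, 0],
 [1, 1, 0, 0],
 [1, -1, 1, 0],
 [1, 0, 1, 1]]
  V a = (3, 2, 8, 3)
Solving gives a = (3, -1, 4, -4).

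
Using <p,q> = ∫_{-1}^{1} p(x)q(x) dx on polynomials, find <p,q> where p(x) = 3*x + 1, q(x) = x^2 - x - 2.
<p,q> = -16/3

Expand the product: p(x)·q(x) = 3*x^3 - 2*x^2 - 7*x - 2.
∫_{-1}^{1} of each monomial x^k gives [2/(k+1) if k even, 0 if k odd]. Integrating term-by-term (or equivalently evaluating the antiderivative F(x) = 3*x^4/4 - 2*x^3/3 - 7*x^2/2 - 2*x at the endpoints):
  F(1) − F(−1) = -65/12 − (-1/12) = -16/3.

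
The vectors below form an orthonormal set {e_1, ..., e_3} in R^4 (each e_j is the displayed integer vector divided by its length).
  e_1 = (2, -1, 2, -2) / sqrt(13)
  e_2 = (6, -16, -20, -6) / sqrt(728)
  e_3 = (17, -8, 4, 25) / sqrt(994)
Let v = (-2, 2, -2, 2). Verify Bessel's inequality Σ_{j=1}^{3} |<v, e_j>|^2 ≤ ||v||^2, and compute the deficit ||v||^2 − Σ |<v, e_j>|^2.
Σ |<v, e_j>|^2 = 50*2**(173/289)*3**(55/289)*5**(56/289)*7**(265/289)/49; ||v||^2 = 16; deficit = 36/71

Write each e_j = u_j / sqrt(<u_j, u_j>) where u_j is the displayed integer vector. Then <v, e_j> = <v, u_j> / sqrt(<u_j, u_j>), so |<v, e_j>|^2 = <v, u_j>^2 / <u_j, u_j>.
Coefficients: <v, e_1> = -14/sqrt(13), <v, e_2> = -16/sqrt(728), <v, e_3> = -8/sqrt(994).
Square and sum: Σ |<v, e_j>|^2 = 50*2**(173/289)*3**(55/289)*5**(56/289)*7**(265/289)/49.
Compute ||v||^2 = v·v = 16.
Deficit = 16 − 50*2**(173/289)*3**(55/289)*5**(56/289)*7**(265/289)/49 = 36/71 ≥ 0, confirming Bessel's inequality. (The deficit equals ||v − Σ <v,e_j> e_j||^2, the squared distance from v to span{e_j}.)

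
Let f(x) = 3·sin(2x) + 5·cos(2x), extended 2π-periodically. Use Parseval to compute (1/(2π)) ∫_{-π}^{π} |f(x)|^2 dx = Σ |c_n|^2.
Σ |c_n|^2 = 17

Expand |f|^2 and use orthogonality of {sin(nx), cos(mx)} on [-π, π]:
  ∫_{-π}^{π} sin(nx)^2 dx = π, ∫ cos(mx)^2 dx = π, and cross terms integrate to 0.
So ∫_{-π}^{π} f(x)^2 dx = 3^2 · π + 5^2 · π = (9 + 25)π.
Divide by 2π: (9 + 25)/2 = 17.
By Parseval, this equals Σ |c_n|^2.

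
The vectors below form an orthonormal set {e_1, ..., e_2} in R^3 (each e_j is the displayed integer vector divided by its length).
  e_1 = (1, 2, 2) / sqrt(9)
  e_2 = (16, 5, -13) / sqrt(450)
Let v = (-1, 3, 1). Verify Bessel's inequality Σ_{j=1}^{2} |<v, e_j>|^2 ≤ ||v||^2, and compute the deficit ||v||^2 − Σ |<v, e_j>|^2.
Σ |<v, e_j>|^2 = 147/25; ||v||^2 = 11; deficit = 128/25

Write each e_j = u_j / sqrt(<u_j, u_j>) where u_j is the displayed integer vector. Then <v, e_j> = <v, u_j> / sqrt(<u_j, u_j>), so |<v, e_j>|^2 = <v, u_j>^2 / <u_j, u_j>.
Coefficients: <v, e_1> = 7/sqrt(9), <v, e_2> = -14/sqrt(450).
Square and sum: Σ |<v, e_j>|^2 = 147/25.
Compute ||v||^2 = v·v = 11.
Deficit = 11 − 147/25 = 128/25 ≥ 0, confirming Bessel's inequality. (The deficit equals ||v − Σ <v,e_j> e_j||^2, the squared distance from v to span{e_j}.)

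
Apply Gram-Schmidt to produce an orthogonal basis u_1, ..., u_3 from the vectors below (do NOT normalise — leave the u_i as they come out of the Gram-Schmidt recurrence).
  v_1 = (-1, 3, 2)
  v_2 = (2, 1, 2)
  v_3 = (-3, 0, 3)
Orthogonal basis:
  u_1 = (-1, 3, 2)
  u_2 = (33/14, -1/14, 9/7)
  u_3 = (-132/101, -198/101, 231/101)

Apply the Gram-Schmidt recurrence
  u_1 = v_1
  u_i = v_i − Σ_{j<i} ((v_i · u_j) / (u_j · u_j)) · u_j.

Step by step this gives:
  u_1 = (-1, 3, 2)
  u_2 = (33/14, -1/14, 9/7)
  u_3 = (-132/101, -198/101, 231/101)

Orthogonality check:
  u_2 · u_1 = 0 (should be 0)
  u_3 · u_1 = 0 (should be 0)
  u_3 · u_2 = 0 (should be 0)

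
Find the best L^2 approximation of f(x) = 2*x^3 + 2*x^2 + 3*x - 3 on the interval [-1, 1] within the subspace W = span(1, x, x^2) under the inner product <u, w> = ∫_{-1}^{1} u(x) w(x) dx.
g(x) = 2*x^2 + 21*x/5 - 3

The best approximation g ∈ W is the orthogonal projection of f onto W. Writing g = a_0 + a_1 x + a_2 x^2, the coefficients solve the normal equations G · a = b where
  G_{ij} = <φ_i, φ_j> and b_i = <f, φ_i>, with φ_0 = 1, φ_1 = x, φ_2 = x^2.
G =
  [2, 0, 2/3]
  [0, 2/3, 0]
  [2/3, 0, 2/5],
b = (-14/3, 14/5, -6/5).
Solving gives a_0 = -3, a_1 = 21/5, a_2 = 2, so
  g(x) = 2*x^2 + 21*x/5 - 3.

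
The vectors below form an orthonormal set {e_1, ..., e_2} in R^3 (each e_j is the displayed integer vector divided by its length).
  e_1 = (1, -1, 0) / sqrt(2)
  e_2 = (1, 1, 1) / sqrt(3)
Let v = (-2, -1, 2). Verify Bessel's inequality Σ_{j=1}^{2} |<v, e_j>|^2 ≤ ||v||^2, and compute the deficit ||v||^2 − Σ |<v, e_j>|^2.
Σ |<v, e_j>|^2 = 5/6; ||v||^2 = 9; deficit = 49/6

Write each e_j = u_j / sqrt(<u_j, u_j>) where u_j is the displayed integer vector. Then <v, e_j> = <v, u_j> / sqrt(<u_j, u_j>), so |<v, e_j>|^2 = <v, u_j>^2 / <u_j, u_j>.
Coefficients: <v, e_1> = -1/sqrt(2), <v, e_2> = -1/sqrt(3).
Square and sum: Σ |<v, e_j>|^2 = 5/6.
Compute ||v||^2 = v·v = 9.
Deficit = 9 − 5/6 = 49/6 ≥ 0, confirming Bessel's inequality. (The deficit equals ||v − Σ <v,e_j> e_j||^2, the squared distance from v to span{e_j}.)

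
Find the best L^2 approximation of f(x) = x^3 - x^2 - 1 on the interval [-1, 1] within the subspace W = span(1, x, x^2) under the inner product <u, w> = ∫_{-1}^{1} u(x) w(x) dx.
g(x) = -x^2 + 3*x/5 - 1

The best approximation g ∈ W is the orthogonal projection of f onto W. Writing g = a_0 + a_1 x + a_2 x^2, the coefficients solve the normal equations G · a = b where
  G_{ij} = <φ_i, φ_j> and b_i = <f, φ_i>, with φ_0 = 1, φ_1 = x, φ_2 = x^2.
G =
  [2, 0, 2/3]
  [0, 2/3, 0]
  [2/3, 0, 2/5],
b = (-8/3, 2/5, -16/15).
Solving gives a_0 = -1, a_1 = 3/5, a_2 = -1, so
  g(x) = -x^2 + 3*x/5 - 1.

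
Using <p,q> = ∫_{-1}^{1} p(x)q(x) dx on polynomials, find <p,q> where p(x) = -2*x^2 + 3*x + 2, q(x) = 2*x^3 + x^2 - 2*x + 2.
<p,q> = 64/15

Expand the product: p(x)·q(x) = -4*x^5 + 4*x^4 + 11*x^3 - 8*x^2 + 2*x + 4.
∫_{-1}^{1} of each monomial x^k gives [2/(k+1) if k even, 0 if k odd]. Integrating term-by-term (or equivalently evaluating the antiderivative F(x) = -2*x^6/3 + 4*x^5/5 + 11*x^4/4 - 8*x^3/3 + x^2 + 4*x at the endpoints):
  F(1) − F(−1) = 313/60 − (19/20) = 64/15.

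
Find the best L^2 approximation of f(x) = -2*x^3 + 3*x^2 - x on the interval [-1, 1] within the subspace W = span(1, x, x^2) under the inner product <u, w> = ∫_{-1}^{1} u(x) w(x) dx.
g(x) = 3*x^2 - 11*x/5

The best approximation g ∈ W is the orthogonal projection of f onto W. Writing g = a_0 + a_1 x + a_2 x^2, the coefficients solve the normal equations G · a = b where
  G_{ij} = <φ_i, φ_j> and b_i = <f, φ_i>, with φ_0 = 1, φ_1 = x, φ_2 = x^2.
G =
  [2, 0, 2/3]
  [0, 2/3, 0]
  [2/3, 0, 2/5],
b = (2, -22/15, 6/5).
Solving gives a_0 = 0, a_1 = -11/5, a_2 = 3, so
  g(x) = 3*x^2 - 11*x/5.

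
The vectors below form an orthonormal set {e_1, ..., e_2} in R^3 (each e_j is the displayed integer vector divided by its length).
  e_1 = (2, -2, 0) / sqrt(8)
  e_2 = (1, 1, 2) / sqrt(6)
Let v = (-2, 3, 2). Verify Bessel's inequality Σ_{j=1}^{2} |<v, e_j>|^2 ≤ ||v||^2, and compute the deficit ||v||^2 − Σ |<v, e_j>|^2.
Σ |<v, e_j>|^2 = 50/3; ||v||^2 = 17; deficit = 1/3

Write each e_j = u_j / sqrt(<u_j, u_j>) where u_j is the displayed integer vector. Then <v, e_j> = <v, u_j> / sqrt(<u_j, u_j>), so |<v, e_j>|^2 = <v, u_j>^2 / <u_j, u_j>.
Coefficients: <v, e_1> = -10/sqrt(8), <v, e_2> = 5/sqrt(6).
Square and sum: Σ |<v, e_j>|^2 = 50/3.
Compute ||v||^2 = v·v = 17.
Deficit = 17 − 50/3 = 1/3 ≥ 0, confirming Bessel's inequality. (The deficit equals ||v − Σ <v,e_j> e_j||^2, the squared distance from v to span{e_j}.)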